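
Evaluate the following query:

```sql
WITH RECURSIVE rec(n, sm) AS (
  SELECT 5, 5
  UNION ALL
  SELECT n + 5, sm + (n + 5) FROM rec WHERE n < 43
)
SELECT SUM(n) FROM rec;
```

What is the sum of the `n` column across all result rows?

Base: n=5, sm=5.
Iteration 1: 5 < 43 holds -> n = 5 + 5 = 10, sm = 5 + 10 = 15.
Iteration 2: 10 < 43 holds -> n = 10 + 5 = 15, sm = 15 + 15 = 30.
Iteration 3: 15 < 43 holds -> n = 15 + 5 = 20, sm = 30 + 20 = 50.
Iteration 4: 20 < 43 holds -> n = 20 + 5 = 25, sm = 50 + 25 = 75.
Iteration 5: 25 < 43 holds -> n = 25 + 5 = 30, sm = 75 + 30 = 105.
Iteration 6: 30 < 43 holds -> n = 30 + 5 = 35, sm = 105 + 35 = 140.
Iteration 7: 35 < 43 holds -> n = 35 + 5 = 40, sm = 140 + 40 = 180.
Iteration 8: 40 < 43 holds -> n = 40 + 5 = 45, sm = 180 + 45 = 225.
Iteration 9: 45 < 43 fails; recursion stops.
SUM(n) = 5 + 10 + 15 + 20 + 25 + 30 + 35 + 40 + 45 = 225.

225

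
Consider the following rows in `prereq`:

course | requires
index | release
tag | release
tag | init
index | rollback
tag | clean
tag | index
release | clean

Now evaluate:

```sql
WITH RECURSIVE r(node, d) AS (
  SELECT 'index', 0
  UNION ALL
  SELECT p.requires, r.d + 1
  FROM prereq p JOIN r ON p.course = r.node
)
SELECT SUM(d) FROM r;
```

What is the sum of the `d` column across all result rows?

Base: (index, d=0).
Iteration 1: edges from {index} -> (release, d=1), (rollback, d=1).
Iteration 2: edges from {release,rollback} -> (clean, d=2).
Iteration 3: no outgoing edges from {clean}; recursion stops.
SUM(d) = 0 + 1 + 1 + 2 = 4.

4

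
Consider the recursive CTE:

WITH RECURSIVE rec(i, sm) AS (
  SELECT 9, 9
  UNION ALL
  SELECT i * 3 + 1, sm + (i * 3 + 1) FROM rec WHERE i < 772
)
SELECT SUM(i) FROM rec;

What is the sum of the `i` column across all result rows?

3455

Base: i=9, sm=9.
Iteration 1: 9 < 772 holds -> i = 9 * 3 + 1 = 28, sm = 9 + 28 = 37.
Iteration 2: 28 < 772 holds -> i = 28 * 3 + 1 = 85, sm = 37 + 85 = 122.
Iteration 3: 85 < 772 holds -> i = 85 * 3 + 1 = 256, sm = 122 + 256 = 378.
Iteration 4: 256 < 772 holds -> i = 256 * 3 + 1 = 769, sm = 378 + 769 = 1147.
Iteration 5: 769 < 772 holds -> i = 769 * 3 + 1 = 2308, sm = 1147 + 2308 = 3455.
Iteration 6: 2308 < 772 fails; recursion stops.
SUM(i) = 9 + 28 + 85 + 256 + 769 + 2308 = 3455.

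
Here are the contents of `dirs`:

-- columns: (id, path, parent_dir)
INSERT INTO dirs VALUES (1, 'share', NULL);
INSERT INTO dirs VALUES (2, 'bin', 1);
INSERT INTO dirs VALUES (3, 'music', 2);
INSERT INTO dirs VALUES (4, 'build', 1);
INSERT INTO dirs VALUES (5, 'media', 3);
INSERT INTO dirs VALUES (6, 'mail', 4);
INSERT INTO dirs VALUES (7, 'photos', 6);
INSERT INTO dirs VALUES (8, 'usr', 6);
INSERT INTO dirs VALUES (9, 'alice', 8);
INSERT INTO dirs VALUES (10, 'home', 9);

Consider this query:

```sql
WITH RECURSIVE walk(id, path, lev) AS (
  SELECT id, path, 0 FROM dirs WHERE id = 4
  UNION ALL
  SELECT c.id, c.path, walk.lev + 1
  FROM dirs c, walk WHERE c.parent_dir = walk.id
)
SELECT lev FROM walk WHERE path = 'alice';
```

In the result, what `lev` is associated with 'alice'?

3

Base: id=4 (build) at lev 0.
Iteration 1: rows with parent_dir in {4} -> mail (id 6, lev 1).
Iteration 2: rows with parent_dir in {6} -> photos (id 7, lev 2), usr (id 8, lev 2).
Iteration 3: rows with parent_dir in {7,8} -> alice (id 9, lev 3).
Iteration 4: rows with parent_dir in {9} -> home (id 10, lev 4).
Iteration 5: no rows with parent_dir in {10}; recursion stops.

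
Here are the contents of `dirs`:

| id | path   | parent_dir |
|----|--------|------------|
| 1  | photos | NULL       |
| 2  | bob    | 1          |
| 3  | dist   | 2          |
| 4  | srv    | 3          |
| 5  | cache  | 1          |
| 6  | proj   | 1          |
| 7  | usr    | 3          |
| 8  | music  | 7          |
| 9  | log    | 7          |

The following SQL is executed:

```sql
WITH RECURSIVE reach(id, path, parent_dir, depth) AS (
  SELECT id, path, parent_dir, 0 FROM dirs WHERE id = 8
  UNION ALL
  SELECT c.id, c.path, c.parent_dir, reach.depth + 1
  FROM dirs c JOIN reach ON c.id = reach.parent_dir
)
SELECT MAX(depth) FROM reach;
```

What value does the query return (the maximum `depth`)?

Base: id=8 (music), parent_dir=7, depth 0.
Iteration 1: join on id=7 -> usr (id 7, parent_dir=3, depth 1).
Iteration 2: join on id=3 -> dist (id 3, parent_dir=2, depth 2).
Iteration 3: join on id=2 -> bob (id 2, parent_dir=1, depth 3).
Iteration 4: join on id=1 -> photos (id 1, parent_dir=NULL, depth 4).
Iteration 5: parent_dir is NULL; no match; recursion stops.
depth values: 0, 1, 2, 3, 4; the maximum is 4.

4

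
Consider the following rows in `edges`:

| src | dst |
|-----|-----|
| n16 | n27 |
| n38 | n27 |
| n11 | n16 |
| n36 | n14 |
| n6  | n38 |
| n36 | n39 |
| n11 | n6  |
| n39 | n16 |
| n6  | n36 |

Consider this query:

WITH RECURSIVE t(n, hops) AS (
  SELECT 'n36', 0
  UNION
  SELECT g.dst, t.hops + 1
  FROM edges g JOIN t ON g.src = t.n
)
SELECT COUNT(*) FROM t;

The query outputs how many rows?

Base: (n36, hops=0).
Iteration 1: edges from {n36} -> (n14, hops=1), (n39, hops=1).
Iteration 2: edges from {n14,n39} -> (n16, hops=2).
Iteration 3: edges from {n16} -> (n27, hops=3).
Iteration 4: no outgoing edges from {n27}; recursion stops.
Total rows emitted: 5.

5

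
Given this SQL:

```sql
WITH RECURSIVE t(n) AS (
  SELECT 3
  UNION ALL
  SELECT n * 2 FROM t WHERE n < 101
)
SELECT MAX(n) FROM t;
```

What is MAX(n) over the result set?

Base: n=3.
Iteration 1: 3 < 101 holds -> n = 3 * 2 = 6.
Iteration 2: 6 < 101 holds -> n = 6 * 2 = 12.
Iteration 3: 12 < 101 holds -> n = 12 * 2 = 24.
Iteration 4: 24 < 101 holds -> n = 24 * 2 = 48.
Iteration 5: 48 < 101 holds -> n = 48 * 2 = 96.
Iteration 6: 96 < 101 holds -> n = 96 * 2 = 192.
Iteration 7: 192 < 101 fails; recursion stops.
n values: 3, 6, 12, 24, 48, 96, 192; the maximum is 192.

192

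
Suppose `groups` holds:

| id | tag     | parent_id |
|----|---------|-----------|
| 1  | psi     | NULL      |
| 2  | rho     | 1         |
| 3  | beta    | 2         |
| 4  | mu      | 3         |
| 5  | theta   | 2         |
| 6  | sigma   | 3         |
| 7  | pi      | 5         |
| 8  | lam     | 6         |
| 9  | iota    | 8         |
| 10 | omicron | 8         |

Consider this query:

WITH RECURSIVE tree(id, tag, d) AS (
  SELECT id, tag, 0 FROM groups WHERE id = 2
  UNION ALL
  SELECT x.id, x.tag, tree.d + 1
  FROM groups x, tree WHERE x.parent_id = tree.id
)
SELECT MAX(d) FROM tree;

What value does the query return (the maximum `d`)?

4

Base: id=2 (rho) at d 0.
Iteration 1: rows with parent_id in {2} -> beta (id 3, d 1), theta (id 5, d 1).
Iteration 2: rows with parent_id in {3,5} -> mu (id 4, d 2), sigma (id 6, d 2), pi (id 7, d 2).
Iteration 3: rows with parent_id in {4,6,7} -> lam (id 8, d 3).
Iteration 4: rows with parent_id in {8} -> iota (id 9, d 4), omicron (id 10, d 4).
Iteration 5: no rows with parent_id in {9,10}; recursion stops.
d values: 0, 1, 1, 2, 2, 2, 3, 4, 4; the maximum is 4.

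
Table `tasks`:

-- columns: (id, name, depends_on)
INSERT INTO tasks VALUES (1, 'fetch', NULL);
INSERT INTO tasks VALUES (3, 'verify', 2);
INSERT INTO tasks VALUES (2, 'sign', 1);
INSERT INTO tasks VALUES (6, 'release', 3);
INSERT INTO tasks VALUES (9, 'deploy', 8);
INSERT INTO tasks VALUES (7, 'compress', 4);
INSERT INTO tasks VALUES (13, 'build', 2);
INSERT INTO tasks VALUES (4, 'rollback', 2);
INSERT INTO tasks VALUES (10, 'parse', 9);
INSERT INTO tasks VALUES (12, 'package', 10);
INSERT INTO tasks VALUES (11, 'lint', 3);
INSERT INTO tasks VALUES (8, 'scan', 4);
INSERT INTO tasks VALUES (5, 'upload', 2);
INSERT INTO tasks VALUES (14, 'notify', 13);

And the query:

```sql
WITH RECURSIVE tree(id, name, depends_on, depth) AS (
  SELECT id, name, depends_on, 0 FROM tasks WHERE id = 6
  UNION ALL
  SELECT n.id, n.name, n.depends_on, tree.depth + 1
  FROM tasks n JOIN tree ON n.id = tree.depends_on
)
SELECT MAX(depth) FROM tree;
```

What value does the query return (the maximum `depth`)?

Base: id=6 (release), depends_on=3, depth 0.
Iteration 1: join on id=3 -> verify (id 3, depends_on=2, depth 1).
Iteration 2: join on id=2 -> sign (id 2, depends_on=1, depth 2).
Iteration 3: join on id=1 -> fetch (id 1, depends_on=NULL, depth 3).
Iteration 4: depends_on is NULL; no match; recursion stops.
depth values: 0, 1, 2, 3; the maximum is 3.

3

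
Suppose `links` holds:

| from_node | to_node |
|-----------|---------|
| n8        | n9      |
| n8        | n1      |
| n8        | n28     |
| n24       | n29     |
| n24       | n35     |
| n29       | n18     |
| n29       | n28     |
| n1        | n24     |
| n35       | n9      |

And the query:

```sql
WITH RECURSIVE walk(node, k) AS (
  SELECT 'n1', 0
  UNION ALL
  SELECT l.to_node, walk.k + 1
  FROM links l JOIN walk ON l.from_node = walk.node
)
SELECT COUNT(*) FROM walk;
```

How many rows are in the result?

Base: (n1, k=0).
Iteration 1: edges from {n1} -> (n24, k=1).
Iteration 2: edges from {n24} -> (n29, k=2), (n35, k=2).
Iteration 3: edges from {n29,n35} -> (n18, k=3), (n28, k=3), (n9, k=3).
Iteration 4: no outgoing edges from {n18,n28,n9}; recursion stops.
Total rows emitted: 7.

7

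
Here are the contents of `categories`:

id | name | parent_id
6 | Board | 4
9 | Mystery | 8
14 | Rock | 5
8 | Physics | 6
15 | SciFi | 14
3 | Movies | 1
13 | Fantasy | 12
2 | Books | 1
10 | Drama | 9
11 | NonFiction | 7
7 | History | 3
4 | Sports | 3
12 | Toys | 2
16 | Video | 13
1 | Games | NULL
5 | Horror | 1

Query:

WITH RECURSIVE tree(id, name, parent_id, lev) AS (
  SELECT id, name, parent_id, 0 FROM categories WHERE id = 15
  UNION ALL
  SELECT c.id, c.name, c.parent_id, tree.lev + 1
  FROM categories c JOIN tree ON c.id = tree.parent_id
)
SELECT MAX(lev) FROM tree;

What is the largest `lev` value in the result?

3

Base: id=15 (SciFi), parent_id=14, lev 0.
Iteration 1: join on id=14 -> Rock (id 14, parent_id=5, lev 1).
Iteration 2: join on id=5 -> Horror (id 5, parent_id=1, lev 2).
Iteration 3: join on id=1 -> Games (id 1, parent_id=NULL, lev 3).
Iteration 4: parent_id is NULL; no match; recursion stops.
lev values: 0, 1, 2, 3; the maximum is 3.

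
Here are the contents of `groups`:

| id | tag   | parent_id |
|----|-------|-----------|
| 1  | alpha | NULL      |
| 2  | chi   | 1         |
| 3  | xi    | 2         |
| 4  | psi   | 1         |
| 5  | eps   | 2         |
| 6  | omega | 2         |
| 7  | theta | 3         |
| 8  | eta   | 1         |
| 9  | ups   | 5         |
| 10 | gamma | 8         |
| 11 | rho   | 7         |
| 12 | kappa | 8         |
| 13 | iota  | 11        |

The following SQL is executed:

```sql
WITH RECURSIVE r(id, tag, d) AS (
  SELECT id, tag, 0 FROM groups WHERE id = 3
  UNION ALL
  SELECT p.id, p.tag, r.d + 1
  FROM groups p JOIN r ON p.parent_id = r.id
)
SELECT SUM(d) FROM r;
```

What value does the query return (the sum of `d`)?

6

Base: id=3 (xi) at d 0.
Iteration 1: rows with parent_id in {3} -> theta (id 7, d 1).
Iteration 2: rows with parent_id in {7} -> rho (id 11, d 2).
Iteration 3: rows with parent_id in {11} -> iota (id 13, d 3).
Iteration 4: no rows with parent_id in {13}; recursion stops.
SUM(d) = 0 + 1 + 2 + 3 = 6.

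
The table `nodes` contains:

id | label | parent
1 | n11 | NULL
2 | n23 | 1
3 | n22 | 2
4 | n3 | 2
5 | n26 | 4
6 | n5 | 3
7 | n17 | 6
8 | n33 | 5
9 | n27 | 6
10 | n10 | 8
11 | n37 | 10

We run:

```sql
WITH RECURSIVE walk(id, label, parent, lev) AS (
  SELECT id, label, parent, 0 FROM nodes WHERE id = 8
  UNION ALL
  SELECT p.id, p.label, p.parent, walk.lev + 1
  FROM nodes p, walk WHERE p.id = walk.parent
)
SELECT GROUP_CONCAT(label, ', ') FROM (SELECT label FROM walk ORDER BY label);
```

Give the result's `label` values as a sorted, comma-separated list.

Base: id=8 (n33), parent=5, lev 0.
Iteration 1: join on id=5 -> n26 (id 5, parent=4, lev 1).
Iteration 2: join on id=4 -> n3 (id 4, parent=2, lev 2).
Iteration 3: join on id=2 -> n23 (id 2, parent=1, lev 3).
Iteration 4: join on id=1 -> n11 (id 1, parent=NULL, lev 4).
Iteration 5: parent is NULL; no match; recursion stops.

n11, n23, n26, n3, n33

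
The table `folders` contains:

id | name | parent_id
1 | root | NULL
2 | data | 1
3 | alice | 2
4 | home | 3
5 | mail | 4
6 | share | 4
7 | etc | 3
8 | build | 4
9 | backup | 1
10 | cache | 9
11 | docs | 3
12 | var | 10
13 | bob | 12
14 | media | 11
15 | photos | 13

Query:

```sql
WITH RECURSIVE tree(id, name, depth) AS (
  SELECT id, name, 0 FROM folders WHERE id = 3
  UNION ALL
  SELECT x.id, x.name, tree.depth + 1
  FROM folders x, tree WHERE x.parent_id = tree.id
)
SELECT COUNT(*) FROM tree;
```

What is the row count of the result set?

8

Base: id=3 (alice) at depth 0.
Iteration 1: rows with parent_id in {3} -> home (id 4, depth 1), etc (id 7, depth 1), docs (id 11, depth 1).
Iteration 2: rows with parent_id in {4,7,11} -> mail (id 5, depth 2), share (id 6, depth 2), build (id 8, depth 2), media (id 14, depth 2).
Iteration 3: no rows with parent_id in {5,6,8,14}; recursion stops.
Total rows emitted: 8.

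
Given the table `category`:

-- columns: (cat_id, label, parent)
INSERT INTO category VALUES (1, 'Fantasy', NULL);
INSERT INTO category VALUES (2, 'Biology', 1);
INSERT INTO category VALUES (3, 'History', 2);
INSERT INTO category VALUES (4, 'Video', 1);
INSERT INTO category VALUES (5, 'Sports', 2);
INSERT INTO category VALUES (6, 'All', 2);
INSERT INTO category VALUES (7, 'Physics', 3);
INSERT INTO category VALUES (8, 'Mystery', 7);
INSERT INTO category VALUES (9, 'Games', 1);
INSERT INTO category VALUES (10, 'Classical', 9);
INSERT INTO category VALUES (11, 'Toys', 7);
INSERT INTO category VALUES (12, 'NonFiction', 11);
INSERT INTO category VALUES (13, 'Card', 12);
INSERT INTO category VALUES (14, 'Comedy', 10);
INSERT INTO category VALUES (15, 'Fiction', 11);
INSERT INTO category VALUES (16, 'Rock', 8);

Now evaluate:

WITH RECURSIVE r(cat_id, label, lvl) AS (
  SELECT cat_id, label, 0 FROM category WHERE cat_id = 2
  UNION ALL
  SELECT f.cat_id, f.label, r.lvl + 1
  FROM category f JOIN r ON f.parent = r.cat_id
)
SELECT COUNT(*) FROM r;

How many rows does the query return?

11

Base: cat_id=2 (Biology) at lvl 0.
Iteration 1: rows with parent in {2} -> History (id 3, lvl 1), Sports (id 5, lvl 1), All (id 6, lvl 1).
Iteration 2: rows with parent in {3,5,6} -> Physics (id 7, lvl 2).
Iteration 3: rows with parent in {7} -> Mystery (id 8, lvl 3), Toys (id 11, lvl 3).
Iteration 4: rows with parent in {8,11} -> NonFiction (id 12, lvl 4), Fiction (id 15, lvl 4), Rock (id 16, lvl 4).
Iteration 5: rows with parent in {12,15,16} -> Card (id 13, lvl 5).
Iteration 6: no rows with parent in {13}; recursion stops.
Total rows emitted: 11.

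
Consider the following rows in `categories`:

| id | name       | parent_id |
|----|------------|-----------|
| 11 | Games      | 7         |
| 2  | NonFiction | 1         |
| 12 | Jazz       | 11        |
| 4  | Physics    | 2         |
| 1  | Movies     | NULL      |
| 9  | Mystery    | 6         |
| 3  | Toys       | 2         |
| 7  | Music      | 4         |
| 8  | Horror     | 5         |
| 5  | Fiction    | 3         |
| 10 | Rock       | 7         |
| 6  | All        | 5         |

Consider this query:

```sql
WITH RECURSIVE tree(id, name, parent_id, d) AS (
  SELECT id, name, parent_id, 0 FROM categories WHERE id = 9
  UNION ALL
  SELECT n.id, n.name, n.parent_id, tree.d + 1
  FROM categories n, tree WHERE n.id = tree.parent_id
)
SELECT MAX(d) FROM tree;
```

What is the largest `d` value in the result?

Base: id=9 (Mystery), parent_id=6, d 0.
Iteration 1: join on id=6 -> All (id 6, parent_id=5, d 1).
Iteration 2: join on id=5 -> Fiction (id 5, parent_id=3, d 2).
Iteration 3: join on id=3 -> Toys (id 3, parent_id=2, d 3).
Iteration 4: join on id=2 -> NonFiction (id 2, parent_id=1, d 4).
Iteration 5: join on id=1 -> Movies (id 1, parent_id=NULL, d 5).
Iteration 6: parent_id is NULL; no match; recursion stops.
d values: 0, 1, 2, 3, 4, 5; the maximum is 5.

5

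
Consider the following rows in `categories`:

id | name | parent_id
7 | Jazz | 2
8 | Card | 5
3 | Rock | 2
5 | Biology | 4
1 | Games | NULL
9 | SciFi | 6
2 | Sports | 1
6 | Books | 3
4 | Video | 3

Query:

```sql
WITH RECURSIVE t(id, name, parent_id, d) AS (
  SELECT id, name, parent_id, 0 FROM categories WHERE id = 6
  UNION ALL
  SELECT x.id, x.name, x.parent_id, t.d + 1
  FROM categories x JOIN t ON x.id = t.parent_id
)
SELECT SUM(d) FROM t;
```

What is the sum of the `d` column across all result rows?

6

Base: id=6 (Books), parent_id=3, d 0.
Iteration 1: join on id=3 -> Rock (id 3, parent_id=2, d 1).
Iteration 2: join on id=2 -> Sports (id 2, parent_id=1, d 2).
Iteration 3: join on id=1 -> Games (id 1, parent_id=NULL, d 3).
Iteration 4: parent_id is NULL; no match; recursion stops.
SUM(d) = 0 + 1 + 2 + 3 = 6.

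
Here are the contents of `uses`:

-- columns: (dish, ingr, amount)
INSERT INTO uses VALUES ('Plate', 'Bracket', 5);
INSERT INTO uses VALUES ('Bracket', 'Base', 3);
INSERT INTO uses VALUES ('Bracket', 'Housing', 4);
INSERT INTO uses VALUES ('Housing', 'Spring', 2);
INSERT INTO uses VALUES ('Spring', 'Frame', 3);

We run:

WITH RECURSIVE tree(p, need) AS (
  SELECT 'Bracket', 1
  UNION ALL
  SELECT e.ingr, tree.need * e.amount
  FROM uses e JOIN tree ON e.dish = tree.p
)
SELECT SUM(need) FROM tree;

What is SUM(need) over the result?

40

Base: (Bracket, need=1).
Iteration 1: components of {Bracket} -> Base = 1*3 = 3, Housing = 1*4 = 4.
Iteration 2: components of {Base,Housing} -> Spring = 4*2 = 8.
Iteration 3: components of {Spring} -> Frame = 8*3 = 24.
Iteration 4: no further components; recursion stops.
SUM(need) = 1 + 3 + 4 + 8 + 24 = 40.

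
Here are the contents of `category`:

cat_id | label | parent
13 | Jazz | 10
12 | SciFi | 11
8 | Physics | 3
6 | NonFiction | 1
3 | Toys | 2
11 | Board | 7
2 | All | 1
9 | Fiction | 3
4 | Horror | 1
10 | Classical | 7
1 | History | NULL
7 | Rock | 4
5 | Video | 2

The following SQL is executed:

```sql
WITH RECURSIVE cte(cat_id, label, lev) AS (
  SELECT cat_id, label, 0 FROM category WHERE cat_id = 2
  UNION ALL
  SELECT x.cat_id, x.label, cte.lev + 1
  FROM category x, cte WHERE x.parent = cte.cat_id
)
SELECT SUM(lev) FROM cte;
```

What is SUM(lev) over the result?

6

Base: cat_id=2 (All) at lev 0.
Iteration 1: rows with parent in {2} -> Toys (id 3, lev 1), Video (id 5, lev 1).
Iteration 2: rows with parent in {3,5} -> Physics (id 8, lev 2), Fiction (id 9, lev 2).
Iteration 3: no rows with parent in {8,9}; recursion stops.
SUM(lev) = 0 + 1 + 1 + 2 + 2 = 6.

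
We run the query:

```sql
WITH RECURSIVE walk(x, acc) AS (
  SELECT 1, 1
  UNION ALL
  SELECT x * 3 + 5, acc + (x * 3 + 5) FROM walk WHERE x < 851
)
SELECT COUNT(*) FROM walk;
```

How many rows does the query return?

Base: x=1, acc=1.
Iteration 1: 1 < 851 holds -> x = 1 * 3 + 5 = 8, acc = 1 + 8 = 9.
Iteration 2: 8 < 851 holds -> x = 8 * 3 + 5 = 29, acc = 9 + 29 = 38.
Iteration 3: 29 < 851 holds -> x = 29 * 3 + 5 = 92, acc = 38 + 92 = 130.
Iteration 4: 92 < 851 holds -> x = 92 * 3 + 5 = 281, acc = 130 + 281 = 411.
Iteration 5: 281 < 851 holds -> x = 281 * 3 + 5 = 848, acc = 411 + 848 = 1259.
Iteration 6: 848 < 851 holds -> x = 848 * 3 + 5 = 2549, acc = 1259 + 2549 = 3808.
Iteration 7: 2549 < 851 fails; recursion stops.
Total rows emitted: 7.

7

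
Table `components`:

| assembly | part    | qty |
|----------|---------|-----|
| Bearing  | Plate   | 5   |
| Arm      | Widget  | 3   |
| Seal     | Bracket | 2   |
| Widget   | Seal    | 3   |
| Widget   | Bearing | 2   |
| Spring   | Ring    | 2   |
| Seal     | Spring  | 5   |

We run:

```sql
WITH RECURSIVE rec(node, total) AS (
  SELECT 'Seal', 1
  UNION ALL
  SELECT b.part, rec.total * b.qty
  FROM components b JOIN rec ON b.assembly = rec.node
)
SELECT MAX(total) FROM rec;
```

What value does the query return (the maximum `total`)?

Base: (Seal, total=1).
Iteration 1: components of {Seal} -> Bracket = 1*2 = 2, Spring = 1*5 = 5.
Iteration 2: components of {Bracket,Spring} -> Ring = 5*2 = 10.
Iteration 3: no further components; recursion stops.
total values: 1, 5, 2, 10; the maximum is 10.

10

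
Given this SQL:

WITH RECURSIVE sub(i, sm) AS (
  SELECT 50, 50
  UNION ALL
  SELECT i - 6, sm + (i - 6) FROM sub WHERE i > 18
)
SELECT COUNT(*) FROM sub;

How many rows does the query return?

Base: i=50, sm=50.
Iteration 1: 50 > 18 holds -> i = 50 - 6 = 44, sm = 50 + 44 = 94.
Iteration 2: 44 > 18 holds -> i = 44 - 6 = 38, sm = 94 + 38 = 132.
Iteration 3: 38 > 18 holds -> i = 38 - 6 = 32, sm = 132 + 32 = 164.
Iteration 4: 32 > 18 holds -> i = 32 - 6 = 26, sm = 164 + 26 = 190.
Iteration 5: 26 > 18 holds -> i = 26 - 6 = 20, sm = 190 + 20 = 210.
Iteration 6: 20 > 18 holds -> i = 20 - 6 = 14, sm = 210 + 14 = 224.
Iteration 7: 14 > 18 fails; recursion stops.
Total rows emitted: 7.

7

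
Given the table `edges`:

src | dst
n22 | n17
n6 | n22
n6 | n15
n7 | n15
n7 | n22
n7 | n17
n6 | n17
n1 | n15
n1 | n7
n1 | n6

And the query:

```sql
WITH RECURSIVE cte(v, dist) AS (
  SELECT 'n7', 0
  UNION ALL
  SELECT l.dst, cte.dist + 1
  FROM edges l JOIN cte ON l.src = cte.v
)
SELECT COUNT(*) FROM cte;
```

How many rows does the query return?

Base: (n7, dist=0).
Iteration 1: edges from {n7} -> (n15, dist=1), (n17, dist=1), (n22, dist=1).
Iteration 2: edges from {n15,n17,n22} -> (n17, dist=2).
Iteration 3: no outgoing edges from {n17}; recursion stops.
Total rows emitted: 5.

5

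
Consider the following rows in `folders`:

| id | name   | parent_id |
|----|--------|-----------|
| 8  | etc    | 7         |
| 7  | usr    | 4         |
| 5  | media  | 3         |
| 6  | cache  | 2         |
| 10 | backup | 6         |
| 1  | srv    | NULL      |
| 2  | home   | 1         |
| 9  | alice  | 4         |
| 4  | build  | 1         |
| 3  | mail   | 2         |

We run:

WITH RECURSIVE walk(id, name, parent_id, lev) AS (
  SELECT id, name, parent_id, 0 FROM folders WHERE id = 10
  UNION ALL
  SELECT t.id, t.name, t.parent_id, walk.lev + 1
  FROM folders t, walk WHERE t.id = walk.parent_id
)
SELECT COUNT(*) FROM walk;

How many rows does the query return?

4

Base: id=10 (backup), parent_id=6, lev 0.
Iteration 1: join on id=6 -> cache (id 6, parent_id=2, lev 1).
Iteration 2: join on id=2 -> home (id 2, parent_id=1, lev 2).
Iteration 3: join on id=1 -> srv (id 1, parent_id=NULL, lev 3).
Iteration 4: parent_id is NULL; no match; recursion stops.
Total rows emitted: 4.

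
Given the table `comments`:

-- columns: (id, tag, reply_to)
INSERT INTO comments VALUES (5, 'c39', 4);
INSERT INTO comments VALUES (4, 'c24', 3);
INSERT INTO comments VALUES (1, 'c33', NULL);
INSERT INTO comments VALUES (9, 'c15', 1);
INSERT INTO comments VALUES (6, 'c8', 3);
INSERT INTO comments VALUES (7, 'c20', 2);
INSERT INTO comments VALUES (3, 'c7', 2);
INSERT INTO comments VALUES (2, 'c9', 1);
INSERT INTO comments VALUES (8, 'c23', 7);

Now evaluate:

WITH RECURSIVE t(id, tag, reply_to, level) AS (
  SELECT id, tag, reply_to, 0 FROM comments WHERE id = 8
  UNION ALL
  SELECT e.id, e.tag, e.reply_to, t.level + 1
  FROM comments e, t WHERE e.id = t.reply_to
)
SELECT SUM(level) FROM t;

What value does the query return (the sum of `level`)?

Base: id=8 (c23), reply_to=7, level 0.
Iteration 1: join on id=7 -> c20 (id 7, reply_to=2, level 1).
Iteration 2: join on id=2 -> c9 (id 2, reply_to=1, level 2).
Iteration 3: join on id=1 -> c33 (id 1, reply_to=NULL, level 3).
Iteration 4: reply_to is NULL; no match; recursion stops.
SUM(level) = 0 + 1 + 2 + 3 = 6.

6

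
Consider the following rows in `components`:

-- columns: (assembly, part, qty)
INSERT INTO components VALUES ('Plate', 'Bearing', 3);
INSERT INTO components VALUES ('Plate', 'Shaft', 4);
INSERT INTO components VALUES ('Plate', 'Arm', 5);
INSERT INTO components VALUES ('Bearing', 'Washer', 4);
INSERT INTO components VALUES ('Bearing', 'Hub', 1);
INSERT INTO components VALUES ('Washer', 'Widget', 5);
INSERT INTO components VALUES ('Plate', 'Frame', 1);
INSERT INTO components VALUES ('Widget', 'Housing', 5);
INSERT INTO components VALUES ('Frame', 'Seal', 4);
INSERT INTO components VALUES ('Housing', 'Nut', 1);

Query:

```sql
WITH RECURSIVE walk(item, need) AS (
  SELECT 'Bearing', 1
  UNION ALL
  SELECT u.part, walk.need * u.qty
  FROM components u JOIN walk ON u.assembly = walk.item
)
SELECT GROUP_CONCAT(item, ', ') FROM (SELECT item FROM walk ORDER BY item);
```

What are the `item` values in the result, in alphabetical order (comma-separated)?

Base: (Bearing, need=1).
Iteration 1: components of {Bearing} -> Hub = 1*1 = 1, Washer = 1*4 = 4.
Iteration 2: components of {Hub,Washer} -> Widget = 4*5 = 20.
Iteration 3: components of {Widget} -> Housing = 20*5 = 100.
Iteration 4: components of {Housing} -> Nut = 100*1 = 100.
Iteration 5: no further components; recursion stops.

Bearing, Housing, Hub, Nut, Washer, Widget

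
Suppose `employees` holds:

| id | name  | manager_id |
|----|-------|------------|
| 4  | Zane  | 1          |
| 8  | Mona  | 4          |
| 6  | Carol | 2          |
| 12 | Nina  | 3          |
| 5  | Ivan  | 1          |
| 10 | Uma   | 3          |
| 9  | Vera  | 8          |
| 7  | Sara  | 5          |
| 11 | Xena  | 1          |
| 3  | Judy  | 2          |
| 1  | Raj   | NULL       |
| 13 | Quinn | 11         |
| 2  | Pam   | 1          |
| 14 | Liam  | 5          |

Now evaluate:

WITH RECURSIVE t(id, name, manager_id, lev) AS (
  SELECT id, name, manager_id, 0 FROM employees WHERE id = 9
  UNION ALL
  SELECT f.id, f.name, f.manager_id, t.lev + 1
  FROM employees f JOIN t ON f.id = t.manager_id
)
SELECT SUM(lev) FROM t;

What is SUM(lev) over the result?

Base: id=9 (Vera), manager_id=8, lev 0.
Iteration 1: join on id=8 -> Mona (id 8, manager_id=4, lev 1).
Iteration 2: join on id=4 -> Zane (id 4, manager_id=1, lev 2).
Iteration 3: join on id=1 -> Raj (id 1, manager_id=NULL, lev 3).
Iteration 4: manager_id is NULL; no match; recursion stops.
SUM(lev) = 0 + 1 + 2 + 3 = 6.

6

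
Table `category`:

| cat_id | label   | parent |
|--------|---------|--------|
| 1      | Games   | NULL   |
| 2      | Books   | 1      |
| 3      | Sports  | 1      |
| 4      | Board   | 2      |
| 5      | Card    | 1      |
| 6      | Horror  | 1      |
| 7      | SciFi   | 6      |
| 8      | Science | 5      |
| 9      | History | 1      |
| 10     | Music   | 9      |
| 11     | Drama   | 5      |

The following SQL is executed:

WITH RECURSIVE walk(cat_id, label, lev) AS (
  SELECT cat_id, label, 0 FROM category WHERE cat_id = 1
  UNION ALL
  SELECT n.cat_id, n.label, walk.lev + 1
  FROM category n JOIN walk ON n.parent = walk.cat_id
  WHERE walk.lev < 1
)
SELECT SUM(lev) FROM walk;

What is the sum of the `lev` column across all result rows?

5

Base: cat_id=1 (Games) at lev 0.
Iteration 1: rows with parent in {1} -> Books (id 2, lev 1), Sports (id 3, lev 1), Card (id 5, lev 1), Horror (id 6, lev 1), History (id 9, lev 1).
Iteration 2: lev < 1 fails for all current rows; recursion stops.
SUM(lev) = 0 + 1 + 1 + 1 + 1 + 1 = 5.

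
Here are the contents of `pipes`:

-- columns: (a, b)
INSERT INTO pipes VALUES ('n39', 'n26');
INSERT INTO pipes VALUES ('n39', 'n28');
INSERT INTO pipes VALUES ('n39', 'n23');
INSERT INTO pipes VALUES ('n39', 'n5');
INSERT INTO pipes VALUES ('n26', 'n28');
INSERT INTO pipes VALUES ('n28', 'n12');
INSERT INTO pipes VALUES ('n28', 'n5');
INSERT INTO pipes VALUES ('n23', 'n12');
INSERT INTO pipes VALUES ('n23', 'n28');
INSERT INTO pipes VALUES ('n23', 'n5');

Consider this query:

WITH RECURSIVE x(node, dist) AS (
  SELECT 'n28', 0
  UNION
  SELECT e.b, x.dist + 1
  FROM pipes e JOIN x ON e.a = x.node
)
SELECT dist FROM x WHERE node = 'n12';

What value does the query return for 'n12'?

1

Base: (n28, dist=0).
Iteration 1: edges from {n28} -> (n12, dist=1), (n5, dist=1).
Iteration 2: no outgoing edges from {n12,n5}; recursion stops.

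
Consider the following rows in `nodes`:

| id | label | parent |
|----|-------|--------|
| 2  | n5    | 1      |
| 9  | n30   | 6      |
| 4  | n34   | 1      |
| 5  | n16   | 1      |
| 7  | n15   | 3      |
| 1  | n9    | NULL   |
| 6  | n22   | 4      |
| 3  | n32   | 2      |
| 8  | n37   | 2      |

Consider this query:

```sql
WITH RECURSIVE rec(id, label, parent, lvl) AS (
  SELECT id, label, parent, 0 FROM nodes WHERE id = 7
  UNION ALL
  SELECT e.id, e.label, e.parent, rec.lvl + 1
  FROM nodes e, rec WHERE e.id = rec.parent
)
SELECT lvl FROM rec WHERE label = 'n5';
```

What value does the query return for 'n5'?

2

Base: id=7 (n15), parent=3, lvl 0.
Iteration 1: join on id=3 -> n32 (id 3, parent=2, lvl 1).
Iteration 2: join on id=2 -> n5 (id 2, parent=1, lvl 2).
Iteration 3: join on id=1 -> n9 (id 1, parent=NULL, lvl 3).
Iteration 4: parent is NULL; no match; recursion stops.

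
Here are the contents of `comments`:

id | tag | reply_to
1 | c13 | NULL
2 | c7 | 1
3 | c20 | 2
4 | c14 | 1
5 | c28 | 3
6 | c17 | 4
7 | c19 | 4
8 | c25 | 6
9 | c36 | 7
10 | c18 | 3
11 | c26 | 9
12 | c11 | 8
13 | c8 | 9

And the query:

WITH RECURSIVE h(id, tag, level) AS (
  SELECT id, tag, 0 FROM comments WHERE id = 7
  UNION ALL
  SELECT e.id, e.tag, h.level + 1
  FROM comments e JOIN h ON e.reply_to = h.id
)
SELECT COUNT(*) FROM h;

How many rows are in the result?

Base: id=7 (c19) at level 0.
Iteration 1: rows with reply_to in {7} -> c36 (id 9, level 1).
Iteration 2: rows with reply_to in {9} -> c26 (id 11, level 2), c8 (id 13, level 2).
Iteration 3: no rows with reply_to in {11,13}; recursion stops.
Total rows emitted: 4.

4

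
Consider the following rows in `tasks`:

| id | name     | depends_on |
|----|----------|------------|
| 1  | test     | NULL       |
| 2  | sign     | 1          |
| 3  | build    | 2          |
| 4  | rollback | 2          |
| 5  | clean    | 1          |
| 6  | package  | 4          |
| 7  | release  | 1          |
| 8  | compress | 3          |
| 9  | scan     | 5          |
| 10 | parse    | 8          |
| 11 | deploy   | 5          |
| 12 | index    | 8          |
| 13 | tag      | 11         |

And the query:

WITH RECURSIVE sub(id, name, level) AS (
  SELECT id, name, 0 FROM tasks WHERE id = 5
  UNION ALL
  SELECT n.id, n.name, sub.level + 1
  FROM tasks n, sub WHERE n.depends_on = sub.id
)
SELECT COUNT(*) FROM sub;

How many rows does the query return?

4

Base: id=5 (clean) at level 0.
Iteration 1: rows with depends_on in {5} -> scan (id 9, level 1), deploy (id 11, level 1).
Iteration 2: rows with depends_on in {9,11} -> tag (id 13, level 2).
Iteration 3: no rows with depends_on in {13}; recursion stops.
Total rows emitted: 4.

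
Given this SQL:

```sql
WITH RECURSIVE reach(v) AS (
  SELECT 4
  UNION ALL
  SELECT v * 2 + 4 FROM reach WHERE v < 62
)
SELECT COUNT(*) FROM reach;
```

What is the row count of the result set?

Base: v=4.
Iteration 1: 4 < 62 holds -> v = 4 * 2 + 4 = 12.
Iteration 2: 12 < 62 holds -> v = 12 * 2 + 4 = 28.
Iteration 3: 28 < 62 holds -> v = 28 * 2 + 4 = 60.
Iteration 4: 60 < 62 holds -> v = 60 * 2 + 4 = 124.
Iteration 5: 124 < 62 fails; recursion stops.
Total rows emitted: 5.

5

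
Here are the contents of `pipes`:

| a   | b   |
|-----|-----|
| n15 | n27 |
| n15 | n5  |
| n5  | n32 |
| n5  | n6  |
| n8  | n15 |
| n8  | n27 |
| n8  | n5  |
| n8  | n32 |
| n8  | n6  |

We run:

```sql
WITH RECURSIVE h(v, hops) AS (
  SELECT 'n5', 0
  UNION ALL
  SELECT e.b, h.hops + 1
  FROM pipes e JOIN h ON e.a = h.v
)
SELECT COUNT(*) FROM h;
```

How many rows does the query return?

3

Base: (n5, hops=0).
Iteration 1: edges from {n5} -> (n32, hops=1), (n6, hops=1).
Iteration 2: no outgoing edges from {n32,n6}; recursion stops.
Total rows emitted: 3.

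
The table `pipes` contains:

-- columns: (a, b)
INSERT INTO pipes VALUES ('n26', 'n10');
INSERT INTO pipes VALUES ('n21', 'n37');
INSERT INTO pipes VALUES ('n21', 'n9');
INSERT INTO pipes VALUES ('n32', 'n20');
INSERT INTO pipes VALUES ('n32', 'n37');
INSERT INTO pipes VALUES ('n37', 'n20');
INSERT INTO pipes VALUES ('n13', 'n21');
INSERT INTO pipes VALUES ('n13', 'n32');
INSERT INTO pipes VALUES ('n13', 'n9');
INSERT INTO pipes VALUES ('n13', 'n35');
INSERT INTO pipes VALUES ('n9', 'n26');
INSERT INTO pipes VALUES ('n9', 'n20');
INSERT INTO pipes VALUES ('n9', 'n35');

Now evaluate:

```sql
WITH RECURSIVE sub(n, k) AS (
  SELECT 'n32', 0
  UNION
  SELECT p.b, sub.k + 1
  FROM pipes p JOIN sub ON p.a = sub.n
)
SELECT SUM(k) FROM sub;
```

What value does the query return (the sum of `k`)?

4

Base: (n32, k=0).
Iteration 1: edges from {n32} -> (n20, k=1), (n37, k=1).
Iteration 2: edges from {n20,n37} -> (n20, k=2).
Iteration 3: no outgoing edges from {n20}; recursion stops.
SUM(k) = 0 + 1 + 1 + 2 = 4.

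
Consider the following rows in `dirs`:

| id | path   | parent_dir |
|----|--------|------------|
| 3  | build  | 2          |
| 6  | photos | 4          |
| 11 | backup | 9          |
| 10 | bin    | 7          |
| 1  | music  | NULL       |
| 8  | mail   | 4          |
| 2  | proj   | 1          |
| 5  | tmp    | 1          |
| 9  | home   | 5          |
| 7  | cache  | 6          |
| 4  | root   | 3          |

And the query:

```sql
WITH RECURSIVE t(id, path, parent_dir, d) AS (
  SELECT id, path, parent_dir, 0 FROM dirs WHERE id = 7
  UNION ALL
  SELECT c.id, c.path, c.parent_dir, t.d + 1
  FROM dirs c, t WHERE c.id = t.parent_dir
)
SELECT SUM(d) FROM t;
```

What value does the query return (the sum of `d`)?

Base: id=7 (cache), parent_dir=6, d 0.
Iteration 1: join on id=6 -> photos (id 6, parent_dir=4, d 1).
Iteration 2: join on id=4 -> root (id 4, parent_dir=3, d 2).
Iteration 3: join on id=3 -> build (id 3, parent_dir=2, d 3).
Iteration 4: join on id=2 -> proj (id 2, parent_dir=1, d 4).
Iteration 5: join on id=1 -> music (id 1, parent_dir=NULL, d 5).
Iteration 6: parent_dir is NULL; no match; recursion stops.
SUM(d) = 0 + 1 + 2 + 3 + 4 + 5 = 15.

15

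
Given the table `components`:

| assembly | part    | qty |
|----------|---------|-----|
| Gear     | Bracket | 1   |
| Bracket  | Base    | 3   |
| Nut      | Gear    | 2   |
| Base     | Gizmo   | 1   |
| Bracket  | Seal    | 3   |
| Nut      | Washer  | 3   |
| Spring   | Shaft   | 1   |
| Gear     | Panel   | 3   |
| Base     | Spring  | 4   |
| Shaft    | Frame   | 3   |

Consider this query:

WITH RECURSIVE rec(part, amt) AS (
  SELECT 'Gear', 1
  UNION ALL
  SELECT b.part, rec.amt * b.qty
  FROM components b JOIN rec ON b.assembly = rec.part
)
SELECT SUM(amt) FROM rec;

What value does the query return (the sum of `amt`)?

Base: (Gear, amt=1).
Iteration 1: components of {Gear} -> Bracket = 1*1 = 1, Panel = 1*3 = 3.
Iteration 2: components of {Bracket,Panel} -> Base = 1*3 = 3, Seal = 1*3 = 3.
Iteration 3: components of {Base,Seal} -> Gizmo = 3*1 = 3, Spring = 3*4 = 12.
Iteration 4: components of {Gizmo,Spring} -> Shaft = 12*1 = 12.
Iteration 5: components of {Shaft} -> Frame = 12*3 = 36.
Iteration 6: no further components; recursion stops.
SUM(amt) = 1 + 1 + 3 + 3 + 3 + 12 + 3 + 12 + 36 = 74.

74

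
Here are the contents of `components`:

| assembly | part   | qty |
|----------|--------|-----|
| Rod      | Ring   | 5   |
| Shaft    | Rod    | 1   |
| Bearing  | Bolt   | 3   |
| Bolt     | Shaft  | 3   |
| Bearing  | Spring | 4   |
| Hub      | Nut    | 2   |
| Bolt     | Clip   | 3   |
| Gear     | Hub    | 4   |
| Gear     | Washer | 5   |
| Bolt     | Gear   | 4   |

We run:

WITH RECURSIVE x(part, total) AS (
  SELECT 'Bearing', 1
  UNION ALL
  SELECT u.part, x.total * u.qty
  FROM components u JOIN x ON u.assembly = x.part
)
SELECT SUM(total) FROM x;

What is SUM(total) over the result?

Base: (Bearing, total=1).
Iteration 1: components of {Bearing} -> Bolt = 1*3 = 3, Spring = 1*4 = 4.
Iteration 2: components of {Bolt,Spring} -> Clip = 3*3 = 9, Gear = 3*4 = 12, Shaft = 3*3 = 9.
Iteration 3: components of {Clip,Gear,Shaft} -> Hub = 12*4 = 48, Rod = 9*1 = 9, Washer = 12*5 = 60.
Iteration 4: components of {Hub,Rod,Washer} -> Nut = 48*2 = 96, Ring = 9*5 = 45.
Iteration 5: no further components; recursion stops.
SUM(total) = 1 + 4 + 3 + 9 + 9 + 12 + 9 + 48 + 60 + 45 + 96 = 296.

296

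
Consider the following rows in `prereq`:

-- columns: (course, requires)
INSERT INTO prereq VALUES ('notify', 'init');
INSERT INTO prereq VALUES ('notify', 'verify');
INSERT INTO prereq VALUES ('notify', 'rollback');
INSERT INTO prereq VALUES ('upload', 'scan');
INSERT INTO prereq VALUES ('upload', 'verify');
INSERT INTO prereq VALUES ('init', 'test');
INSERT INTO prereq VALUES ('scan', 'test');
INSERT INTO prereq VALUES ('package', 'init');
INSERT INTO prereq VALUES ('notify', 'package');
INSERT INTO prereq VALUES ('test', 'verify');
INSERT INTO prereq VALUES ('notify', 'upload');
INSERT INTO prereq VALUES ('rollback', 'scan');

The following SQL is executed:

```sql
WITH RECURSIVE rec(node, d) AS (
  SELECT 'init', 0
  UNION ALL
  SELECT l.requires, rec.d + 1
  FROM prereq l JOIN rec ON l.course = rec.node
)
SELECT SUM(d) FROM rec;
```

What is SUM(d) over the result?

3

Base: (init, d=0).
Iteration 1: edges from {init} -> (test, d=1).
Iteration 2: edges from {test} -> (verify, d=2).
Iteration 3: no outgoing edges from {verify}; recursion stops.
SUM(d) = 0 + 1 + 2 = 3.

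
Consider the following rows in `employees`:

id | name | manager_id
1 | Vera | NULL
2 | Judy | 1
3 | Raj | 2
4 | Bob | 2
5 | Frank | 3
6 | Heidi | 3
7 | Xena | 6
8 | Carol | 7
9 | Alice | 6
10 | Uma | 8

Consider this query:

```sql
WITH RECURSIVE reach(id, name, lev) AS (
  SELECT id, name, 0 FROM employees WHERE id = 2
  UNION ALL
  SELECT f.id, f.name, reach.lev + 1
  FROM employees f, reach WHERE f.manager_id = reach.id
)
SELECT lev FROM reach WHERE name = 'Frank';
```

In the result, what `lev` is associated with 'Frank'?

2

Base: id=2 (Judy) at lev 0.
Iteration 1: rows with manager_id in {2} -> Raj (id 3, lev 1), Bob (id 4, lev 1).
Iteration 2: rows with manager_id in {3,4} -> Frank (id 5, lev 2), Heidi (id 6, lev 2).
Iteration 3: rows with manager_id in {5,6} -> Xena (id 7, lev 3), Alice (id 9, lev 3).
Iteration 4: rows with manager_id in {7,9} -> Carol (id 8, lev 4).
Iteration 5: rows with manager_id in {8} -> Uma (id 10, lev 5).
Iteration 6: no rows with manager_id in {10}; recursion stops.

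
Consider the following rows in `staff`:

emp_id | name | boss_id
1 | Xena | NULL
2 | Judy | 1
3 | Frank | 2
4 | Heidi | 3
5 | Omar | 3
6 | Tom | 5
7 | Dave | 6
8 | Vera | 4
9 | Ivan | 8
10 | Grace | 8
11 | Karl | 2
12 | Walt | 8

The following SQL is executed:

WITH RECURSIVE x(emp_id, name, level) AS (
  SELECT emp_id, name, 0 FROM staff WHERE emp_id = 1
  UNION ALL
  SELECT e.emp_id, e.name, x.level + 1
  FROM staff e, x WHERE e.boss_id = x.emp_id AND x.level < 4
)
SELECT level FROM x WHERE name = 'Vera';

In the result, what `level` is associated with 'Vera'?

4

Base: emp_id=1 (Xena) at level 0.
Iteration 1: rows with boss_id in {1} -> Judy (id 2, level 1).
Iteration 2: rows with boss_id in {2} -> Frank (id 3, level 2), Karl (id 11, level 2).
Iteration 3: rows with boss_id in {3,11} -> Heidi (id 4, level 3), Omar (id 5, level 3).
Iteration 4: rows with boss_id in {4,5} -> Tom (id 6, level 4), Vera (id 8, level 4).
Iteration 5: level < 4 fails for all current rows; recursion stops.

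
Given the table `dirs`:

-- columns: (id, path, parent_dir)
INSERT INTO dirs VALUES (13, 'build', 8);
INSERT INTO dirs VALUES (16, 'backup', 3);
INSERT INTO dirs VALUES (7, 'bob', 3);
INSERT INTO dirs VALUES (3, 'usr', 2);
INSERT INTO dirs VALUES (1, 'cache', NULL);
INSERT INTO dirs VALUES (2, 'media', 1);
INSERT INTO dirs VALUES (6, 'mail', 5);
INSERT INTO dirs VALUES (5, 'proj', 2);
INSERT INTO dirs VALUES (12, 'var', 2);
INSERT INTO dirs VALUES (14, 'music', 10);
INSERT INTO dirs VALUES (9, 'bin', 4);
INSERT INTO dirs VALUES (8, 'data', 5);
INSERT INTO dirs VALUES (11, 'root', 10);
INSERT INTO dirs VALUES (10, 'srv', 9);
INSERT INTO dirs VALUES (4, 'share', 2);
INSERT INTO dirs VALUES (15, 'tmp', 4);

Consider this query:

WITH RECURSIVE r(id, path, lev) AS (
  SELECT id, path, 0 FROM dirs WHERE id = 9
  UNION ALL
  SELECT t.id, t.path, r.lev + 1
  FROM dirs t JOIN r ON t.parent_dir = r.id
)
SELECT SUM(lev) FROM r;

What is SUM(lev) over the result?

5

Base: id=9 (bin) at lev 0.
Iteration 1: rows with parent_dir in {9} -> srv (id 10, lev 1).
Iteration 2: rows with parent_dir in {10} -> root (id 11, lev 2), music (id 14, lev 2).
Iteration 3: no rows with parent_dir in {11,14}; recursion stops.
SUM(lev) = 0 + 1 + 2 + 2 = 5.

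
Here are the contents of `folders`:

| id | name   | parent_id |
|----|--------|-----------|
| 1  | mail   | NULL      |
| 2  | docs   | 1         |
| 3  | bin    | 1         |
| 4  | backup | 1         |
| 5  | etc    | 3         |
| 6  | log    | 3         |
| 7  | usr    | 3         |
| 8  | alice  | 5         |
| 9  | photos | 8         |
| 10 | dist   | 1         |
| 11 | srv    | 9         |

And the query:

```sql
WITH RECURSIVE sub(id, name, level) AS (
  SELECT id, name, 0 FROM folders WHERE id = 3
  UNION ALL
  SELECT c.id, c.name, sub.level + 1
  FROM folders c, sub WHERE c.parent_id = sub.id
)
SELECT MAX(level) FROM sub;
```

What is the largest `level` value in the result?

4

Base: id=3 (bin) at level 0.
Iteration 1: rows with parent_id in {3} -> etc (id 5, level 1), log (id 6, level 1), usr (id 7, level 1).
Iteration 2: rows with parent_id in {5,6,7} -> alice (id 8, level 2).
Iteration 3: rows with parent_id in {8} -> photos (id 9, level 3).
Iteration 4: rows with parent_id in {9} -> srv (id 11, level 4).
Iteration 5: no rows with parent_id in {11}; recursion stops.
level values: 0, 1, 1, 1, 2, 3, 4; the maximum is 4.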